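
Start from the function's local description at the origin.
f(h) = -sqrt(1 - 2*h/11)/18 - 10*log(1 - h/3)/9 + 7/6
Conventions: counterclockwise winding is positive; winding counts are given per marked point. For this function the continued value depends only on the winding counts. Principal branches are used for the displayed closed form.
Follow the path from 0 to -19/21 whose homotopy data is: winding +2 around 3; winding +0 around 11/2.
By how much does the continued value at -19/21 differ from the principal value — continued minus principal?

The rational part is single-valued and drops out of the difference; each branch term changes only by its own monodromy.
(-10/9)*log(1 - h/(3)): each positive loop around 3 adds 2*pi*i to the log, so winding +2 contributes (-10/9)*(2)*2*pi*i = -(40/9)*pi*i.
(-1/18)*sqrt(1 - h/(11/2)): winding +0 is even, the square root returns to the same sheet, contribution 0.
Summing the contributions at h = -19/21 gives -(40/9)*pi*i.

Continued minus principal equals -(40/9)*pi*i.


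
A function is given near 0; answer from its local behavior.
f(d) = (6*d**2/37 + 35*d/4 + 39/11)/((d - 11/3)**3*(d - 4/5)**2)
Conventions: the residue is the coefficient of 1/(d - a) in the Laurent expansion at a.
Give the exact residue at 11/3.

The residue is 4761657225/5565808028.

At the order-3 pole 11/3 set g(d) = (d - (11/3))^3*f(d) = (6*d**2/37 + 35*d/4 + 39/11)/(d - 4/5)**2.
Order-3 pole: residue = g''(a)/2; g''(11/3) = 4761657225/2782904014, so the residue is 4761657225/5565808028.


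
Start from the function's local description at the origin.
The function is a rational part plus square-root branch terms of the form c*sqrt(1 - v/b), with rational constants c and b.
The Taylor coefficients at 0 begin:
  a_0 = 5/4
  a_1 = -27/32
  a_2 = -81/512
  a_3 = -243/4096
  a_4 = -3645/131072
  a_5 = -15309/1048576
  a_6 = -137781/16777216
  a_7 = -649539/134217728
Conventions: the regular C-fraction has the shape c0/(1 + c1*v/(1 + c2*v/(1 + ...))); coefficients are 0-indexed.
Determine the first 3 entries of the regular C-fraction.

The regular C-fraction coefficients are [5/4, 27/40, -69/80].

Taylor coefficients (read off): a_0 = 5/4, a_1 = -27/32, a_2 = -81/512.
c0 = a_0 = 5/4. Peel one level at a time: if S = 1 + c*v/S' with S'(0) = 1, then c is the v-coefficient of S and S' = c*v/(S - 1).
S_1 = c0/f = 1 + (27/40)*v + (1863/3200)*v^2 + ...; c1 = 27/40.
S_2 = c1*v/(S_1 - 1) = 1 + (-69/80)*v + ...; c2 = -69/80.


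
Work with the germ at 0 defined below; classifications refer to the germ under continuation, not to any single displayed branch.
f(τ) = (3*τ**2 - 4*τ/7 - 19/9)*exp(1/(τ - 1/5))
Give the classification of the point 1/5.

The point is an essential singularity.

The exponent 1/(τ - (1/5)) has a pole at 1/5, so exp(1/(τ - (1/5))) takes every nonzero value near it: an essential singularity (not a pole of any order).


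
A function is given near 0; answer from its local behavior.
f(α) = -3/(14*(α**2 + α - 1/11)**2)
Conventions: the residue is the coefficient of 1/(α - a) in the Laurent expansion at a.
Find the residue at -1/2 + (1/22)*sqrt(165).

The residue is (11/525)*sqrt(165).

The factor α**2 + α - 1/11 splits as (α - a)(α - a') with a = -1/2 + (1/22)*sqrt(165), a' = -1/2 - (1/22)*sqrt(165). At the order-2 pole a set g(α) = (α - a)^2*f(α) = [-3/14] / (α - a')^2.
Order-2 pole: residue = g'(a); g'(-1/2 + (1/22)*sqrt(165)) = (11/525)*sqrt(165), so the residue is (11/525)*sqrt(165).


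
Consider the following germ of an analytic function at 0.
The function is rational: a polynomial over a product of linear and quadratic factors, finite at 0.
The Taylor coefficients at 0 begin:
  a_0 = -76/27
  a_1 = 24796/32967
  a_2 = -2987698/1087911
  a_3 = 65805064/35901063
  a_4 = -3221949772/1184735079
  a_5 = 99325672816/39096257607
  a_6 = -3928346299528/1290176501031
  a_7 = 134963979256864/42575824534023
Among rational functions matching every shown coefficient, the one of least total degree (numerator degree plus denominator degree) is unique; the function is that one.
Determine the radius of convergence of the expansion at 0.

The radius of convergence is -4/11 + (1/22)*sqrt(790).

No rational of total degree below 4 reproduces all 8 coefficients; solving the [2/2] Pade equations on them gives f(v) = (25*v**2/33 + 34*v/37 + 38/9)/(v**2 - 8*v/11 - 3/2), whose expansion matches every shown term.
Denominator factor (v**2 - 8*v/11 - 3/2): discriminant 790/121, real irrational roots 4/11 + (1/22)*sqrt(790) and 4/11 - (1/22)*sqrt(790); poles of order 1, moduli 4/11 + (1/22)*sqrt(790) and -4/11 + (1/22)*sqrt(790).
The radius of convergence is the smallest modulus among the singular points: -4/11 + (1/22)*sqrt(790).


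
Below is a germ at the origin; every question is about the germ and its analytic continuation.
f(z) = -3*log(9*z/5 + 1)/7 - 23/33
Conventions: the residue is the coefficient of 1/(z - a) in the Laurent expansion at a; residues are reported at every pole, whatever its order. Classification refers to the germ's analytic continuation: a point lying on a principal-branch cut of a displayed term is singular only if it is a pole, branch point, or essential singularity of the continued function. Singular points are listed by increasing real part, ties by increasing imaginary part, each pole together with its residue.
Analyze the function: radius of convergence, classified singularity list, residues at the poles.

Branch term (-3/7)*log(1 - z/(-5/9)): its argument vanishes at z = -5/9, a logarithmic branch point, modulus 5/9.
The radius of convergence is the smallest modulus among the singular points: 5/9.

Radius of convergence at 0: 5/9.
At -5/9: a logarithmic branch point.


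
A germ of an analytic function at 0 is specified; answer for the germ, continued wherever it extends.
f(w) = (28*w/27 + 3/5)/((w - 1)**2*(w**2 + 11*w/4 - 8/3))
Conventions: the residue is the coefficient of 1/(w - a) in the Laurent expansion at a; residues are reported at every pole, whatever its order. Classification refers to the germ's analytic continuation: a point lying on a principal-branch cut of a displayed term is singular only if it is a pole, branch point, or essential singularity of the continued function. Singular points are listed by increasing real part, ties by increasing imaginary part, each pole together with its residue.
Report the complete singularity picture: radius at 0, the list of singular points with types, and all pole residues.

Radius of convergence at 0: -11/8 + (5/24)*sqrt(105).
At -11/8 - (5/24)*sqrt(105): a pole of order 1; residue 1658/585 - (9322/34125)*sqrt(105).
At -11/8 + (5/24)*sqrt(105): a pole of order 1; residue 1658/585 + (9322/34125)*sqrt(105).
At 1: a pole of order 2; residue -3316/585.


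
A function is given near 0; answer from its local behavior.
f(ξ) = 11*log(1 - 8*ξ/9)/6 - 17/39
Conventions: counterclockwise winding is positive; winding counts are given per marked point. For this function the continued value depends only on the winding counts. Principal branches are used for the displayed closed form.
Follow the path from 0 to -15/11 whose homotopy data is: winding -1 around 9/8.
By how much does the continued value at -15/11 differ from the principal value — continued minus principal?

The rational part is single-valued and drops out of the difference; each branch term changes only by its own monodromy.
(11/6)*log(1 - ξ/(9/8)): each positive loop around 9/8 adds 2*pi*i to the log, so winding -1 contributes (11/6)*(-1)*2*pi*i = -(11/3)*pi*i.
Summing the contributions at ξ = -15/11 gives -(11/3)*pi*i.

Continued minus principal equals -(11/3)*pi*i.


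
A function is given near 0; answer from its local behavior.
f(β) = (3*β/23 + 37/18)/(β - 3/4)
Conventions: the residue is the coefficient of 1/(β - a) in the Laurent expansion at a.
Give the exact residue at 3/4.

The residue is 1783/828.

At the order-1 pole 3/4 set g(β) = (β - (3/4))*f(β) = 3*β/23 + 37/18.
Simple pole: residue = g(a) at a = 3/4, which is 1783/828.


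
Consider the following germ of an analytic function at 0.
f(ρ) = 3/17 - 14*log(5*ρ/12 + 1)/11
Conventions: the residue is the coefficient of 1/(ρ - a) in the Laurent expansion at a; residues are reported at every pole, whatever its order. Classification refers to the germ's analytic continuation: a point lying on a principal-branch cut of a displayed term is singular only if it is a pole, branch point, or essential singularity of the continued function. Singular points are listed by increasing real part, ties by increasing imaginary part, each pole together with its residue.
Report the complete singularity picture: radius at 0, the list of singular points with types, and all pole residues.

Radius of convergence at 0: 12/5.
At -12/5: a logarithmic branch point.

Branch term (-14/11)*log(1 - ρ/(-12/5)): its argument vanishes at ρ = -12/5, a logarithmic branch point, modulus 12/5.
The radius of convergence is the smallest modulus among the singular points: 12/5.


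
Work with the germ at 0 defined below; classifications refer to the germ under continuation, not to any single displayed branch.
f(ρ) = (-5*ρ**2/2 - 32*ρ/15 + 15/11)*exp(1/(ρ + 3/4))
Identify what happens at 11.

The point is a regular point.

There is no denominator, hence no pole anywhere.
The essential point of exp(1/(ρ - (-3/4))) is -3/4, not 11.
So the germ continues analytically to 11.


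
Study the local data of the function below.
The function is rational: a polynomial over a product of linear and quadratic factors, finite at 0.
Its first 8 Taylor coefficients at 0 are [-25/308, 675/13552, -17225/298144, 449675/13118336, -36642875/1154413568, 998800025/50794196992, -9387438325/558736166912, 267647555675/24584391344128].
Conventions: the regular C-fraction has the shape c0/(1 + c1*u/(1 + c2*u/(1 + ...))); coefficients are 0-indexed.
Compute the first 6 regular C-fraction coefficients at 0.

The regular C-fraction coefficients are [-25/308, 27/44, 59/108, -3833/3186, 521235/1809176, 24636925/118393704].

Taylor coefficients (read off): a_0 = -25/308, a_1 = 675/13552, a_2 = -17225/298144, a_3 = 449675/13118336, a_4 = -36642875/1154413568, a_5 = 998800025/50794196992.
c0 = a_0 = -25/308. Peel one level at a time: if S = 1 + c*u/S' with S'(0) = 1, then c is the u-coefficient of S and S' = c*u/(S - 1).
S_1 = c0/f = 1 + (27/44)*u + (-59/176)*u^2 + ...; c1 = 27/44.
S_2 = c1*u/(S_1 - 1) = 1 + (59/108)*u + (3833/5832)*u^2 + ...; c2 = 59/108.
S_3 = c2*u/(S_2 - 1) = 1 + (-3833/3186)*u + (19305/55696)*u^2 + ...; c3 = -3833/3186.
S_4 = c3*u/(S_3 - 1) = 1 + (521235/1809176)*u + (-56372625/940280896)*u^2 + ...; c4 = 521235/1809176.
S_5 = c4*u/(S_4 - 1) = 1 + (24636925/118393704)*u + ...; c5 = 24636925/118393704.


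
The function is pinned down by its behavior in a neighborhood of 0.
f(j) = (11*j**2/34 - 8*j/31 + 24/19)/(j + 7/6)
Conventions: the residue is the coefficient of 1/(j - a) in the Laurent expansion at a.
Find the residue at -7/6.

At the order-1 pole -7/6 set g(j) = (j - (-7/6))*f(j) = 11*j**2/34 - 8*j/31 + 24/19.
Simple pole: residue = g(a) at a = -7/6, which is 1445183/720936.

The residue is 1445183/720936.


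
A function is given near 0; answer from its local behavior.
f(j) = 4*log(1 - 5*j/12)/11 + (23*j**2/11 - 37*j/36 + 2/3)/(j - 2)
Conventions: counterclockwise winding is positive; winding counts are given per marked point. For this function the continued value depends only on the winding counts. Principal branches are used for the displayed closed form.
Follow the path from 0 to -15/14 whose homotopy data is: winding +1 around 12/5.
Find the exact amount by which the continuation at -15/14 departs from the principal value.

The rational part is single-valued and drops out of the difference; each branch term changes only by its own monodromy.
(4/11)*log(1 - j/(12/5)): each positive loop around 12/5 adds 2*pi*i to the log, so winding +1 contributes (4/11)*(1)*2*pi*i = (8/11)*pi*i.
Summing the contributions at j = -15/14 gives (8/11)*pi*i.

Continued minus principal equals (8/11)*pi*i.


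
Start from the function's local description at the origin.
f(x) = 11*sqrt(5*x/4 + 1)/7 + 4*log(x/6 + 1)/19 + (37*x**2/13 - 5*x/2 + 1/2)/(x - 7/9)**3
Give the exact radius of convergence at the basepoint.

The radius of convergence is 7/9.

Denominator factor (x - 7/9)^3: pole of order 3 at 7/9, modulus 7/9.
Branch term (11/7)*sqrt(1 - x/(-4/5)): its argument vanishes at x = -4/5, a square-root branch point, modulus 4/5.
Branch term (4/19)*log(1 - x/(-6)): its argument vanishes at x = -6, a logarithmic branch point, modulus 6.
The radius of convergence is the smallest modulus among the singular points: 7/9.


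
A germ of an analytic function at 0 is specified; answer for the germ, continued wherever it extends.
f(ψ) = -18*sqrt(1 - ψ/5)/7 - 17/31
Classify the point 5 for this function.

The term (-18/7)*sqrt(1 - ψ/(5)) has argument 1 - 5/(5) = 0 at 5: a square-root (algebraic, two-sheeted) branch point; the remaining terms are analytic or single-valued there.

The point is an algebraic (square-root) branch point.


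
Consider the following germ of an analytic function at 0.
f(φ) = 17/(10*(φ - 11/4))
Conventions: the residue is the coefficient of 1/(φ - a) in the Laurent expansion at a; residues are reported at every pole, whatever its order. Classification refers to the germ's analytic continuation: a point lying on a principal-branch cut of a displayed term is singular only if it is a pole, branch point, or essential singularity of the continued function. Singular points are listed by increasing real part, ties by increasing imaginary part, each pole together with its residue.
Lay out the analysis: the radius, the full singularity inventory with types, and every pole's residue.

Denominator factor (φ - 11/4): pole of order 1 at 11/4, modulus 11/4.
The radius of convergence is the smallest modulus among the singular points: 11/4.
At the order-1 pole 11/4 set g(φ) = (φ - (11/4))*f(φ) = 17/10.
Simple pole: residue = g(a) at a = 11/4, which is 17/10.

Radius of convergence at 0: 11/4.
At 11/4: a pole of order 1; residue 17/10.


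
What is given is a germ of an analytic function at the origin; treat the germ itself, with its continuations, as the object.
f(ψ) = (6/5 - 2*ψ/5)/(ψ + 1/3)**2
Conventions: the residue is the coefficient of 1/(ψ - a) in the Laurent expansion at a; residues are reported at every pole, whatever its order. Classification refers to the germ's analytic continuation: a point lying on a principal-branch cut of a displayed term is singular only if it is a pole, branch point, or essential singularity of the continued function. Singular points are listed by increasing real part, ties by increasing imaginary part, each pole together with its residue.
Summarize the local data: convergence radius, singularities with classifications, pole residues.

Radius of convergence at 0: 1/3.
At -1/3: a pole of order 2; residue -2/5.

Denominator factor (ψ + 1/3)^2: pole of order 2 at -1/3, modulus 1/3.
The radius of convergence is the smallest modulus among the singular points: 1/3.
At the order-2 pole -1/3 set g(ψ) = (ψ - (-1/3))^2*f(ψ) = 6/5 - 2*ψ/5.
Order-2 pole: residue = g'(a); g'(-1/3) = -2/5, so the residue is -2/5.


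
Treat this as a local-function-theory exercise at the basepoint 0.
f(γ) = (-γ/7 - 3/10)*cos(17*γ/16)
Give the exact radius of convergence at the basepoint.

The factor cos(17*γ/16) is entire and contributes no finite singular point.
The polynomial part has no poles.
No finite singular points: the Taylor series at 0 converges everywhere.

The radius of convergence is infinite.


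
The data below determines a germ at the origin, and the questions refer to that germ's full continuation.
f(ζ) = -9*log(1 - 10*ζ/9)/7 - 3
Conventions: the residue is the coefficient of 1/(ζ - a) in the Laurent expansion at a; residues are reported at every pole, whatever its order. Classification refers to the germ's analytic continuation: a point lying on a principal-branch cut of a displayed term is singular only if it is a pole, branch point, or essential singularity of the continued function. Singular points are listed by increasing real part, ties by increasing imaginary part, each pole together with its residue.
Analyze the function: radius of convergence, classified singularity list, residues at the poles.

Branch term (-9/7)*log(1 - ζ/(9/10)): its argument vanishes at ζ = 9/10, a logarithmic branch point, modulus 9/10.
The radius of convergence is the smallest modulus among the singular points: 9/10.

Radius of convergence at 0: 9/10.
At 9/10: a logarithmic branch point.


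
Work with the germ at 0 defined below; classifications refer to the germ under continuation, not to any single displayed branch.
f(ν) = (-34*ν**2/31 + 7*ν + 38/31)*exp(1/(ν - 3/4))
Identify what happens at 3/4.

The exponent 1/(ν - (3/4)) has a pole at 3/4, so exp(1/(ν - (3/4))) takes every nonzero value near it: an essential singularity (not a pole of any order).

The point is an essential singularity.


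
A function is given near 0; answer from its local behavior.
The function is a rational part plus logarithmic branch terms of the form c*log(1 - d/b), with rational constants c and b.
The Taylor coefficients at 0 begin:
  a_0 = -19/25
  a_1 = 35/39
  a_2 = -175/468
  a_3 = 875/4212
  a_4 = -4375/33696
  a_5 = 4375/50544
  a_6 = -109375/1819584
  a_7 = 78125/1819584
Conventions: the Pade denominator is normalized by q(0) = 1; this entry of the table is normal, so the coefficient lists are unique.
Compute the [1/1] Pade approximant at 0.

The Pade approximant has numerator coefficients [-19/25, 151/260]; denominator coefficients [1, 5/12].

Taylor coefficients needed (read off): a_0 = -19/25, a_1 = 35/39, a_2 = -175/468.
Write the denominator as Q(d) = 1 + q1*d. Requiring Q*f - P = O(d^3) with deg P <= 1 kills the coefficients of d^2..d^2 in Q*f:
  d^2: a_2 + q1*a_1 = 0, i.e. -175/468 + (35/39)*q1 = 0.
Solving this linear system: q1 = 5/12.
The numerator is Q*f truncated at degree 1: P0 = a_0 = -19/25; P1 = a_1 + q1*a_0 = 151/260.


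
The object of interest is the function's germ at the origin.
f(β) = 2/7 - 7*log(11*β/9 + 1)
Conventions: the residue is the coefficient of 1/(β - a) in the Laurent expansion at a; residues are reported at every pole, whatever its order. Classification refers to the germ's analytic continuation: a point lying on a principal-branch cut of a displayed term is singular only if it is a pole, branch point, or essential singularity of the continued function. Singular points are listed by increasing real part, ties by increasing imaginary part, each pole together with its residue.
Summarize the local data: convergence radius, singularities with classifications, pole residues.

Branch term (-7)*log(1 - β/(-9/11)): its argument vanishes at β = -9/11, a logarithmic branch point, modulus 9/11.
The radius of convergence is the smallest modulus among the singular points: 9/11.

Radius of convergence at 0: 9/11.
At -9/11: a logarithmic branch point.


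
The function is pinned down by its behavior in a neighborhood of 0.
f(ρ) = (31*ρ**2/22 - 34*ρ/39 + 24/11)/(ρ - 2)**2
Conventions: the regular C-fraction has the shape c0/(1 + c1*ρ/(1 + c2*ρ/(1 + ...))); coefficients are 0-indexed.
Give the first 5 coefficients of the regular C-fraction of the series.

Taylor coefficients (expand at 0): a_0 = 6/11, a_1 = 281/858, a_2 = 1865/3432, a_3 = 6/13, a_4 = 4471/13728.
c0 = a_0 = 6/11. Peel one level at a time: if S = 1 + c*ρ/S' with S'(0) = 1, then c is the ρ-coefficient of S and S' = c*ρ/(S - 1).
S_1 = c0/f = 1 + (-281/468)*ρ + (-34811/54756)*ρ^2 + ...; c1 = -281/468.
S_2 = c1*ρ/(S_1 - 1) = 1 + (-34811/32877)*ρ + (1697809/1263376)*ρ^2 + ...; c2 = -34811/32877.
S_3 = c2*ρ/(S_2 - 1) = 1 + (198643653/156510256)*ρ + (240160176477/310222264576)*ρ^2 + ...; c3 = 198643653/156510256.
S_4 = c3*ρ/(S_3 - 1) = 1 + (-339729/556976)*ρ + ...; c4 = -339729/556976.

The regular C-fraction coefficients are [6/11, -281/468, -34811/32877, 198643653/156510256, -339729/556976].


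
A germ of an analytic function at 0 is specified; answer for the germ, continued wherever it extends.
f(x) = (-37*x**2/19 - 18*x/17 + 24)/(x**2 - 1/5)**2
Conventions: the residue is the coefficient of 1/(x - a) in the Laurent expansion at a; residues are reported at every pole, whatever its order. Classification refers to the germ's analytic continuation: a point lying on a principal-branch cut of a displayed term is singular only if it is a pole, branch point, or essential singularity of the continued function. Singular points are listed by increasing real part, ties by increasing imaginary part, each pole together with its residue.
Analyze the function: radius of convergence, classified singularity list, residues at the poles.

Radius of convergence at 0: (1/5)*sqrt(5).
At -(1/5)*sqrt(5): a pole of order 2; residue (2317/76)*sqrt(5).
At (1/5)*sqrt(5): a pole of order 2; residue -(2317/76)*sqrt(5).

Denominator factor (x**2 - 1/5)^2: discriminant 4/5, real irrational roots (1/5)*sqrt(5) and -(1/5)*sqrt(5); poles of order 2, moduli (1/5)*sqrt(5) and (1/5)*sqrt(5).
The radius of convergence is the smallest modulus among the singular points: (1/5)*sqrt(5).
The factor x**2 - 1/5 splits as (x - a)(x - a') with a = -(1/5)*sqrt(5), a' = (1/5)*sqrt(5). At the order-2 pole a set g(x) = (x - a)^2*f(x) = [-37*x**2/19 - 18*x/17 + 24] / (x - a')^2.
Order-2 pole: residue = g'(a); g'(-(1/5)*sqrt(5)) = (2317/76)*sqrt(5), so the residue is (2317/76)*sqrt(5).
The factor x**2 - 1/5 splits as (x - a)(x - a') with a = (1/5)*sqrt(5), a' = -(1/5)*sqrt(5). At the order-2 pole a set g(x) = (x - a)^2*f(x) = [-37*x**2/19 - 18*x/17 + 24] / (x - a')^2.
Order-2 pole: residue = g'(a); g'((1/5)*sqrt(5)) = -(2317/76)*sqrt(5), so the residue is -(2317/76)*sqrt(5).
List the singular points by increasing real part (a conjugate pair: the negative imaginary part first).


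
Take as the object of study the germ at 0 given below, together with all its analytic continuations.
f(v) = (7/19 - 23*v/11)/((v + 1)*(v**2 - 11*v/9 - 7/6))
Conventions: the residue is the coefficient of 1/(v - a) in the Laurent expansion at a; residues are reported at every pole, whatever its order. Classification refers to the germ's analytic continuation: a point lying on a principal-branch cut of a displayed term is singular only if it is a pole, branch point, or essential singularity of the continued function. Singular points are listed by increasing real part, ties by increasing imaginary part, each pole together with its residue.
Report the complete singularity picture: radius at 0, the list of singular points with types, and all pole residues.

Radius of convergence at 0: -11/18 + (1/18)*sqrt(499).
At -1: a pole of order 1; residue 9252/3971.
At 11/18 - (1/18)*sqrt(499): a pole of order 1; residue -4626/3971 - (59427/1981529)*sqrt(499).
At 11/18 + (1/18)*sqrt(499): a pole of order 1; residue -4626/3971 + (59427/1981529)*sqrt(499).


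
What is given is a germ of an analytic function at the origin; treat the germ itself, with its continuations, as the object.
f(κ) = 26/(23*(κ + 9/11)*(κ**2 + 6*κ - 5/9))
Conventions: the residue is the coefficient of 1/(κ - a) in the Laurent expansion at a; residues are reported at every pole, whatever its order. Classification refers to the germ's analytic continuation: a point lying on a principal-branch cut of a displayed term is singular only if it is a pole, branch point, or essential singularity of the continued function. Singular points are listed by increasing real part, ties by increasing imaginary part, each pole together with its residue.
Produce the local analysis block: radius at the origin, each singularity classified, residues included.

Radius of convergence at 0: -3 + (1/3)*sqrt(86).
At -3 - (1/3)*sqrt(86): a pole of order 1; residue 14157/120106 - (23166/2582279)*sqrt(86).
At -9/11: a pole of order 1; residue -14157/60053.
At -3 + (1/3)*sqrt(86): a pole of order 1; residue 14157/120106 + (23166/2582279)*sqrt(86).


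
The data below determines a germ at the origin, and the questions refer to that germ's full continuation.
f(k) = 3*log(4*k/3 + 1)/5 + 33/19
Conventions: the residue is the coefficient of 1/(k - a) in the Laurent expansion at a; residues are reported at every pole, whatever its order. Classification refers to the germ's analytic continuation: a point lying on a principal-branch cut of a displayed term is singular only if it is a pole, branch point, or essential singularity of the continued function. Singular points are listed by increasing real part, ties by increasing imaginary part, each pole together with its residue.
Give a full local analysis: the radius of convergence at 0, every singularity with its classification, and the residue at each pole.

Branch term (3/5)*log(1 - k/(-3/4)): its argument vanishes at k = -3/4, a logarithmic branch point, modulus 3/4.
The radius of convergence is the smallest modulus among the singular points: 3/4.

Radius of convergence at 0: 3/4.
At -3/4: a logarithmic branch point.


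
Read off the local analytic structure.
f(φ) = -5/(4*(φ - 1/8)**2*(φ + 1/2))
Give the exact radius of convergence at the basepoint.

Denominator factor (φ + 1/2): pole of order 1 at -1/2, modulus 1/2.
Denominator factor (φ - 1/8)^2: pole of order 2 at 1/8, modulus 1/8.
The radius of convergence is the smallest modulus among the singular points: 1/8.

The radius of convergence is 1/8.


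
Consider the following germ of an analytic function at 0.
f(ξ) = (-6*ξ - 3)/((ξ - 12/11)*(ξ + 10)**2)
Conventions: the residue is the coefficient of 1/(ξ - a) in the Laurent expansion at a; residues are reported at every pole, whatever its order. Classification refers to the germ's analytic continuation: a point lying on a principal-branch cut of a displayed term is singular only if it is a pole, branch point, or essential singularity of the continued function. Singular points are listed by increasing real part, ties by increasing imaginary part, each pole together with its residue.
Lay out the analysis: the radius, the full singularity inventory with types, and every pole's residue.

Denominator factor (ξ - 12/11): pole of order 1 at 12/11, modulus 12/11.
Denominator factor (ξ + 10)^2: pole of order 2 at -10, modulus 10.
The radius of convergence is the smallest modulus among the singular points: 12/11.
At the order-2 pole -10 set g(ξ) = (ξ - (-10))^2*f(ξ) = (-6*ξ - 3)/(ξ - 12/11).
Order-2 pole: residue = g'(a); g'(-10) = 1155/14884, so the residue is 1155/14884.
At the order-1 pole 12/11 set g(ξ) = (ξ - (12/11))*f(ξ) = (-6*ξ - 3)/(ξ + 10)**2.
Simple pole: residue = g(a) at a = 12/11, which is -1155/14884.
List the singular points by increasing real part (a conjugate pair: the negative imaginary part first).

Radius of convergence at 0: 12/11.
At -10: a pole of order 2; residue 1155/14884.
At 12/11: a pole of order 1; residue -1155/14884.


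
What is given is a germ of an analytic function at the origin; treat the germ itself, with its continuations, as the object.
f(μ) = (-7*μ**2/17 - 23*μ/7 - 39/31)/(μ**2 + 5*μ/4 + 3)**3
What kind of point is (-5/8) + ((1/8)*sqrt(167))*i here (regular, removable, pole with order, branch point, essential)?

The denominator factor μ**2 + 5*μ/4 + 3 vanishes at (-5/8) + ((1/8)*sqrt(167))*i and appears to the power 3; the numerator there equals (201757/118048) - ((1319/3808)*sqrt(167))*i, nonzero, and no other factor vanishes.
Hence a pole whose order is the multiplicity, 3.

The point is a pole of order 3.


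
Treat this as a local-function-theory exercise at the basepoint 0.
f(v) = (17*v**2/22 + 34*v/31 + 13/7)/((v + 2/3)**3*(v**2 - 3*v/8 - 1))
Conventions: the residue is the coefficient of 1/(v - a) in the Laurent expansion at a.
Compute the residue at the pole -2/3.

The residue is -531749745/3177097.

At the order-3 pole -2/3 set g(v) = (v - (-2/3))^3*f(v) = (17*v**2/22 + 34*v/31 + 13/7)/(v**2 - 3*v/8 - 1).
Order-3 pole: residue = g''(a)/2; g''(-2/3) = -1063499490/3177097, so the residue is -531749745/3177097.


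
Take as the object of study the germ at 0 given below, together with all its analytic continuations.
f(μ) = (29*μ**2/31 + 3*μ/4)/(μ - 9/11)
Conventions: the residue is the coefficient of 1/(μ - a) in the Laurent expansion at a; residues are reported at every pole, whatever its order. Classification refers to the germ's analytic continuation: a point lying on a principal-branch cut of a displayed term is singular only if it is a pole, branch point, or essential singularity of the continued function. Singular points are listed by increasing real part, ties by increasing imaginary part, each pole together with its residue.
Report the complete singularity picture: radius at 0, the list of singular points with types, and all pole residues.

Radius of convergence at 0: 9/11.
At 9/11: a pole of order 1; residue 18603/15004.

Denominator factor (μ - 9/11): pole of order 1 at 9/11, modulus 9/11.
The radius of convergence is the smallest modulus among the singular points: 9/11.
At the order-1 pole 9/11 set g(μ) = (μ - (9/11))*f(μ) = 29*μ**2/31 + 3*μ/4.
Simple pole: residue = g(a) at a = 9/11, which is 18603/15004.


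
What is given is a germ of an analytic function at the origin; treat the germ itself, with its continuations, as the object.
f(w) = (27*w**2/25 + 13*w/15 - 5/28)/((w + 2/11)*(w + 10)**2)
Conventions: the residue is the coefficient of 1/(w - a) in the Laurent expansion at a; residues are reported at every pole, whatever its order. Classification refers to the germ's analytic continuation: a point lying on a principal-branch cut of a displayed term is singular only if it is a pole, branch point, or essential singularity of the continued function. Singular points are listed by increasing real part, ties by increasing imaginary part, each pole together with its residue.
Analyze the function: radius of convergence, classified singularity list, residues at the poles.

Radius of convergence at 0: 2/11.
At -10: a pole of order 2; residue 5306059/4898880.
At -2/11: a pole of order 1; residue -76343/24494400.

Denominator factor (w + 10)^2: pole of order 2 at -10, modulus 10.
Denominator factor (w + 2/11): pole of order 1 at -2/11, modulus 2/11.
The radius of convergence is the smallest modulus among the singular points: 2/11.
At the order-2 pole -10 set g(w) = (w - (-10))^2*f(w) = (27*w**2/25 + 13*w/15 - 5/28)/(w + 2/11).
Order-2 pole: residue = g'(a); g'(-10) = 5306059/4898880, so the residue is 5306059/4898880.
At the order-1 pole -2/11 set g(w) = (w - (-2/11))*f(w) = (27*w**2/25 + 13*w/15 - 5/28)/(w + 10)**2.
Simple pole: residue = g(a) at a = -2/11, which is -76343/24494400.
List the singular points by increasing real part (a conjugate pair: the negative imaginary part first).


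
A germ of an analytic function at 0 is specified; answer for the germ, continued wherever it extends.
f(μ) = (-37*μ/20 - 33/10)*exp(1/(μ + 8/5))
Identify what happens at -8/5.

The point is an essential singularity.

The exponent 1/(μ - (-8/5)) has a pole at -8/5, so exp(1/(μ - (-8/5))) takes every nonzero value near it: an essential singularity (not a pole of any order).


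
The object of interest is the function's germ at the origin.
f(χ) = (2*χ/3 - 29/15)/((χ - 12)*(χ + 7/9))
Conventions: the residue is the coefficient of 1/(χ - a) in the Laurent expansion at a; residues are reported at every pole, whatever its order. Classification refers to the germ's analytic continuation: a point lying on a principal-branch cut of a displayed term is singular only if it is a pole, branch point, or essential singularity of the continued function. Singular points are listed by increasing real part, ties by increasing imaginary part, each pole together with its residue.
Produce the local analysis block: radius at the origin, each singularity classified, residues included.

Radius of convergence at 0: 7/9.
At -7/9: a pole of order 1; residue 331/1725.
At 12: a pole of order 1; residue 273/575.

Denominator factor (χ + 7/9): pole of order 1 at -7/9, modulus 7/9.
Denominator factor (χ - 12): pole of order 1 at 12, modulus 12.
The radius of convergence is the smallest modulus among the singular points: 7/9.
At the order-1 pole -7/9 set g(χ) = (χ - (-7/9))*f(χ) = (2*χ/3 - 29/15)/(χ - 12).
Simple pole: residue = g(a) at a = -7/9, which is 331/1725.
At the order-1 pole 12 set g(χ) = (χ - (12))*f(χ) = (2*χ/3 - 29/15)/(χ + 7/9).
Simple pole: residue = g(a) at a = 12, which is 273/575.
List the singular points by increasing real part (a conjugate pair: the negative imaginary part first).


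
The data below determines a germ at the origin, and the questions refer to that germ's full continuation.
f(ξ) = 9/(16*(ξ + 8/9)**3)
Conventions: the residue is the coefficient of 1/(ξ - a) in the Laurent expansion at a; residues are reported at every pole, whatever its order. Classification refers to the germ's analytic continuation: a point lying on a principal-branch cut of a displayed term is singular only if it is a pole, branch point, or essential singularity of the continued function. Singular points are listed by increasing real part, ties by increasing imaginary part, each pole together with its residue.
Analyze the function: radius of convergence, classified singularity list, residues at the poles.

Denominator factor (ξ + 8/9)^3: pole of order 3 at -8/9, modulus 8/9.
The radius of convergence is the smallest modulus among the singular points: 8/9.
At the order-3 pole -8/9 set g(ξ) = (ξ - (-8/9))^3*f(ξ) = 9/16.
Order-3 pole: residue = g''(a)/2; g''(-8/9) = 0, so the residue is 0.

Radius of convergence at 0: 8/9.
At -8/9: a pole of order 3; residue 0.


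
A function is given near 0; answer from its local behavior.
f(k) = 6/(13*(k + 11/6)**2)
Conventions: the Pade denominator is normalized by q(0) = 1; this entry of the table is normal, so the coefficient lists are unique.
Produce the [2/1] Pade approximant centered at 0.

The Pade approximant has numerator coefficients [216/1573, -864/17303, 2592/190333]; denominator coefficients [1, 8/11].

Taylor coefficients needed (expand at 0): a_0 = 216/1573, a_1 = -2592/17303, a_2 = 23328/190333, a_3 = -186624/2093663.
Write the denominator as Q(k) = 1 + q1*k. Requiring Q*f - P = O(k^4) with deg P <= 2 kills the coefficients of k^3..k^3 in Q*f:
  k^3: a_3 + q1*a_2 = 0, i.e. -186624/2093663 + (23328/190333)*q1 = 0.
Solving this linear system: q1 = 8/11.
The numerator is Q*f truncated at degree 2: P0 = a_0 = 216/1573; P1 = a_1 + q1*a_0 = -864/17303; P2 = a_2 + q1*a_1 = 2592/190333.


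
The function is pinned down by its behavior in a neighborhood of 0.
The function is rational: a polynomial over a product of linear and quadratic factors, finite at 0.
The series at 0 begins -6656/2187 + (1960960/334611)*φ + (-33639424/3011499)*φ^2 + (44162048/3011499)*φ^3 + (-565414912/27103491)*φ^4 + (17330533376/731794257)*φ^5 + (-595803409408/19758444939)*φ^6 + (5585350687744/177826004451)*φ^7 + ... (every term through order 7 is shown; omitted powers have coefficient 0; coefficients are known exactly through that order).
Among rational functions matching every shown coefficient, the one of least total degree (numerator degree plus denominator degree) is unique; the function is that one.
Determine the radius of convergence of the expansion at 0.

The radius of convergence is 9/11.

No rational of total degree below 5 reproduces all 8 coefficients; solving the [1/4] Pade equations on them gives f(φ) = (39/11 - 29*φ/17)/((φ - 9/11)*(φ + 9/8)**3), whose expansion matches every shown term.
Denominator factor (φ + 9/8)^3: pole of order 3 at -9/8, modulus 9/8.
Denominator factor (φ - 9/11): pole of order 1 at 9/11, modulus 9/11.
The radius of convergence is the smallest modulus among the singular points: 9/11.


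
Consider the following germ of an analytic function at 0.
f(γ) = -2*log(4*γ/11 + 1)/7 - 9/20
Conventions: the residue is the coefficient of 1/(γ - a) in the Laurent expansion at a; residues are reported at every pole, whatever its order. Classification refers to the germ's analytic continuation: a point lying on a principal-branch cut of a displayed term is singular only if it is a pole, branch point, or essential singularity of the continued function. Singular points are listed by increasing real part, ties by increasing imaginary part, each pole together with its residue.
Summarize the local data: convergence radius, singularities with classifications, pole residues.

Branch term (-2/7)*log(1 - γ/(-11/4)): its argument vanishes at γ = -11/4, a logarithmic branch point, modulus 11/4.
The radius of convergence is the smallest modulus among the singular points: 11/4.

Radius of convergence at 0: 11/4.
At -11/4: a logarithmic branch point.


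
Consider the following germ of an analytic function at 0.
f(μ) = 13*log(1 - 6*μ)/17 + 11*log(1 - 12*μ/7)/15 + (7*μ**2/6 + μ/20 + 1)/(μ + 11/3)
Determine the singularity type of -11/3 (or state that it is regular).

The denominator factor μ + 11/3 vanishes at -11/3 and appears to the power 1; the numerator there equals 8911/540, nonzero, and no other factor vanishes.
The branch terms are analytic at this point.
Hence a pole whose order is the multiplicity, 1.

The point is a pole of order 1.


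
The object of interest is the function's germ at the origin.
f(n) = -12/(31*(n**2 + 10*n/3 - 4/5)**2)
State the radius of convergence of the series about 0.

The radius of convergence is -5/3 + (1/15)*sqrt(805).

Denominator factor (n**2 + 10*n/3 - 4/5)^2: discriminant 644/45, real irrational roots -5/3 + (1/15)*sqrt(805) and -5/3 - (1/15)*sqrt(805); poles of order 2, moduli -5/3 + (1/15)*sqrt(805) and 5/3 + (1/15)*sqrt(805).
The radius of convergence is the smallest modulus among the singular points: -5/3 + (1/15)*sqrt(805).


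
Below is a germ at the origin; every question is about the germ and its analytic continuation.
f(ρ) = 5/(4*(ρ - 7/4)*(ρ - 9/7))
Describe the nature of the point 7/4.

The point is a pole of order 1.

The denominator factor ρ - 7/4 vanishes at 7/4 and appears to the power 1; the numerator there equals 5/4, nonzero, and no other factor vanishes.
Hence a pole whose order is the multiplicity, 1.


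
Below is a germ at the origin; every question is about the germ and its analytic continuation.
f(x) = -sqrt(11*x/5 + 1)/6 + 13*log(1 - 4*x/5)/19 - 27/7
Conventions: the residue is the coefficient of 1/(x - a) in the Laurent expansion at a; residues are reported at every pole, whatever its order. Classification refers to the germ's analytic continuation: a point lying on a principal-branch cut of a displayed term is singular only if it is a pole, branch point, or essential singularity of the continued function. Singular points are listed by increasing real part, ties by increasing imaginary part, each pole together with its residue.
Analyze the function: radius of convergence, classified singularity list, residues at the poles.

Radius of convergence at 0: 5/11.
At -5/11: an algebraic (square-root) branch point.
At 5/4: a logarithmic branch point.

Branch term (-1/6)*sqrt(1 - x/(-5/11)): its argument vanishes at x = -5/11, a square-root branch point, modulus 5/11.
Branch term (13/19)*log(1 - x/(5/4)): its argument vanishes at x = 5/4, a logarithmic branch point, modulus 5/4.
The radius of convergence is the smallest modulus among the singular points: 5/11.
List the singular points by increasing real part (a conjugate pair: the negative imaginary part first).


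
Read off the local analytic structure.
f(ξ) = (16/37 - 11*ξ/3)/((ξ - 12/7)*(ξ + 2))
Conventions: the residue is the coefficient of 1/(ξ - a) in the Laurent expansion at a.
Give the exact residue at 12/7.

The residue is -758/481.

At the order-1 pole 12/7 set g(ξ) = (ξ - (12/7))*f(ξ) = (16/37 - 11*ξ/3)/(ξ + 2).
Simple pole: residue = g(a) at a = 12/7, which is -758/481.


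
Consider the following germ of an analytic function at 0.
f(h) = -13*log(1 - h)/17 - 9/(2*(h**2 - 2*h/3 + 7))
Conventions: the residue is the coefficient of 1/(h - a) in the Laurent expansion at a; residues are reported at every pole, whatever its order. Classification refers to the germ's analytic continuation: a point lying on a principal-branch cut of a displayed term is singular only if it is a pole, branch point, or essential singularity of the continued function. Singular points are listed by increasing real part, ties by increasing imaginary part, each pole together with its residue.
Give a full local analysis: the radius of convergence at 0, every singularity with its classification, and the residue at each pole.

Radius of convergence at 0: 1.
At (1/3) - ((1/3)*sqrt(62))*i: a pole of order 1; residue -((27/248)*sqrt(62))*i.
At (1/3) + ((1/3)*sqrt(62))*i: a pole of order 1; residue ((27/248)*sqrt(62))*i.
At 1: a logarithmic branch point.

Denominator factor (h**2 - 2*h/3 + 7): discriminant -248/9, complex-conjugate roots (1/3) + ((1/3)*sqrt(62))*i and (1/3) - ((1/3)*sqrt(62))*i; poles of order 1, moduli sqrt(7) and sqrt(7).
Branch term (-13/17)*log(1 - h/(1)): its argument vanishes at h = 1, a logarithmic branch point, modulus 1.
The radius of convergence is the smallest modulus among the singular points: 1.
The branch term is analytic at (1/3) - ((1/3)*sqrt(62))*i and contributes nothing to the residue; only the rational part matters.
The factor h**2 - 2*h/3 + 7 splits as (h - a)(h - a') with a = (1/3) - ((1/3)*sqrt(62))*i, a' = (1/3) + ((1/3)*sqrt(62))*i. At the order-1 pole a set g(h) = (h - a)*(rational part) = [-9/2] / (h - a').
Simple pole: residue = g(a) at a = (1/3) - ((1/3)*sqrt(62))*i, which is -((27/248)*sqrt(62))*i.
The branch term is analytic at (1/3) + ((1/3)*sqrt(62))*i and contributes nothing to the residue; only the rational part matters.
The factor h**2 - 2*h/3 + 7 splits as (h - a)(h - a') with a = (1/3) + ((1/3)*sqrt(62))*i, a' = (1/3) - ((1/3)*sqrt(62))*i. At the order-1 pole a set g(h) = (h - a)*(rational part) = [-9/2] / (h - a').
Simple pole: residue = g(a) at a = (1/3) + ((1/3)*sqrt(62))*i, which is ((27/248)*sqrt(62))*i.
List the singular points by increasing real part (a conjugate pair: the negative imaginary part first).
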